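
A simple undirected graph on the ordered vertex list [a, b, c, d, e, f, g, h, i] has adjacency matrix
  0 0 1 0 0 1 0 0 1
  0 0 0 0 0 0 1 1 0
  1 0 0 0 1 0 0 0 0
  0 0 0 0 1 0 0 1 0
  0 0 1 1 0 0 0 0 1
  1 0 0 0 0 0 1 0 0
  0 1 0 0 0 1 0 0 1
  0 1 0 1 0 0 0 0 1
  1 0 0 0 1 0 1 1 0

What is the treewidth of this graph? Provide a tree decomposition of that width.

The largest bag has 4 vertices, giving width 3; this decomposition certifies tw(G) ≤ 3. For the lower bound: the 4 vertex sets {b,f,g}, {a}, {i}, {c,d,e,h} are disjoint, each induces a connected subgraph, and every pair is joined by at least one edge of G. Contracting each set to a single vertex therefore yields K_{4} as a minor, and since treewidth is minor-monotone, tw(G) ≥ tw(K_{4}) = 3. Therefore the treewidth is 3.

Treewidth 3.
One optimal decomposition is:
Bags: B1 = {a, b, f, g}  B2 = {a, b, g, i}  B3 = {a, b, h, i}  B4 = {a, c, h, i}  B5 = {c, e, h, i}  B6 = {c, d, e, h}
Tree: B1–B2, B2–B3, B3–B4, B4–B5, B5–B6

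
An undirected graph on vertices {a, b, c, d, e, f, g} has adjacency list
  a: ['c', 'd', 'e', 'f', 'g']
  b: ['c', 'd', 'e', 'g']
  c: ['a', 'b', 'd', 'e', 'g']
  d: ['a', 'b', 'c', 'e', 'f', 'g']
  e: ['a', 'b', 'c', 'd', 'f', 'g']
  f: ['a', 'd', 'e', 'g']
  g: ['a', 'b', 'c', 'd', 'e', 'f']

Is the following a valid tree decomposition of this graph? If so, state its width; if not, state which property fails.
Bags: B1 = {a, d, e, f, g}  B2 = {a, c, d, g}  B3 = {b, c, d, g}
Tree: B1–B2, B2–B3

No — edge (e,c) lies in no bag.

A tree decomposition must satisfy three properties: every vertex lies in some bag; for every edge, both endpoints lie together in some bag; and for every vertex, the bags containing it form a connected subtree. Here edge (e,c) lies in no bag, so the decomposition is invalid.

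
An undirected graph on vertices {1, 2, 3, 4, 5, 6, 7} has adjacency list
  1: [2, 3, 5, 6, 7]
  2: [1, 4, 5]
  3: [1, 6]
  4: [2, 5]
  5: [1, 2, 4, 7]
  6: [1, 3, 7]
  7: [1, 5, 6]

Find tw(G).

A width-2 tree decomposition is:
Bags: B1 = {1, 2, 5}  B2 = {1, 5, 7}  B3 = {2, 4, 5}  B4 = {1, 6, 7}  B5 = {1, 3, 6}
Tree: B1–B2, B1–B3, B2–B4, B4–B5
Each bag holds 3 vertices, so the decomposition has width 2, which upper-bounds the treewidth. Conversely, {1, 3, 6} is a clique of size 3, and the vertices of any clique must share a bag in every tree decomposition; so some bag has ≥ 3 vertices and tw(G) ≥ 2. Hence tw(G) = 2 exactly.

2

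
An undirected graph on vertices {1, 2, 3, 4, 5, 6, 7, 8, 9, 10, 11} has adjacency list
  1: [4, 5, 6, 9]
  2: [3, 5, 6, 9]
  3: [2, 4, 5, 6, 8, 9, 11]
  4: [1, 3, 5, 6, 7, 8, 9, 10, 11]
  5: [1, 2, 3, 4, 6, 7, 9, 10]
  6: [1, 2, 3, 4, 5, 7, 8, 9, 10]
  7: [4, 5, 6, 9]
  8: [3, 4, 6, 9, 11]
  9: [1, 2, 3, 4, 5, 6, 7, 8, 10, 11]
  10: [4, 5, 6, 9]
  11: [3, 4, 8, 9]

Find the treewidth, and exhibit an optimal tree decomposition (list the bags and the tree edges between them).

Each bag holds 5 vertices, so the decomposition has width 4, which upper-bounds the treewidth. For the lower bound, the 5 vertices {2, 3, 5, 6, 9} are pairwise adjacent, and any tree decomposition puts a clique entirely inside one bag — forcing width ≥ 4. Hence tw(G) = 4 exactly.

Treewidth 4.
One such decomposition:
Bags: B1 = {4, 5, 6, 9, 10}  B2 = {1, 4, 5, 6, 9}  B3 = {4, 5, 6, 7, 9}  B4 = {3, 4, 5, 6, 9}  B5 = {2, 3, 5, 6, 9}  B6 = {3, 4, 6, 8, 9}  B7 = {3, 4, 8, 9, 11}
Tree: B1–B2, B2–B3, B2–B4, B4–B5, B4–B6, B6–B7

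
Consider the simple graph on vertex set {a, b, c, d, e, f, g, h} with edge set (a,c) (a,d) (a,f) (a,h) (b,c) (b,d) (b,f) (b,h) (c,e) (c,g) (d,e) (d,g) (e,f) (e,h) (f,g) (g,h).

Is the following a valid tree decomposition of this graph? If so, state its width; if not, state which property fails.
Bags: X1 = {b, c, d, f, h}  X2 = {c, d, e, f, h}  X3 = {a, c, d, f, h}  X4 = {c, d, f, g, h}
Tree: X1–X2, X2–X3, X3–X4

Yes; width 4.

Vertex coverage: the bags together contain {a, b, c, d, e, f, g, h}, the full vertex set. Edge coverage: each edge of G has both endpoints in at least one bag. Running intersection: for every vertex, the bags containing it form a connected subtree. All three properties hold, so this is a valid tree decomposition of width max|bag| − 1 = 4, and hence tw(G) ≤ 4.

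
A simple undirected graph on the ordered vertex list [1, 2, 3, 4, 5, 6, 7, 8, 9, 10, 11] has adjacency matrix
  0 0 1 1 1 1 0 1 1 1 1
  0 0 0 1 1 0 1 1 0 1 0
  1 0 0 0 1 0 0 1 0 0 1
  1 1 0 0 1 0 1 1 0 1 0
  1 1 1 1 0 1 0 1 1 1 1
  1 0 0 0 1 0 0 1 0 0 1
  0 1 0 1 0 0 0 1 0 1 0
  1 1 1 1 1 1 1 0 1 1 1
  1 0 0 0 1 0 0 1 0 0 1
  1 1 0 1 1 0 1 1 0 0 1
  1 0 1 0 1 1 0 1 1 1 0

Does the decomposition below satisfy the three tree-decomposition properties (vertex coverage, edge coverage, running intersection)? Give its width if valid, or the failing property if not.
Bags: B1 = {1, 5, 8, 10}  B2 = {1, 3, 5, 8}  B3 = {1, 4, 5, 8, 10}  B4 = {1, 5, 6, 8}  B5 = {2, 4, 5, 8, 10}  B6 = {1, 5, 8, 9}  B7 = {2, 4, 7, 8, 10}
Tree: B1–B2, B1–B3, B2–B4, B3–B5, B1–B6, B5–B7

No — vertex 11 appears in no bag.

A tree decomposition must satisfy three properties: every vertex lies in some bag; for every edge, both endpoints lie together in some bag; and for every vertex, the bags containing it form a connected subtree. Here vertex 11 appears in no bag, so the decomposition is invalid.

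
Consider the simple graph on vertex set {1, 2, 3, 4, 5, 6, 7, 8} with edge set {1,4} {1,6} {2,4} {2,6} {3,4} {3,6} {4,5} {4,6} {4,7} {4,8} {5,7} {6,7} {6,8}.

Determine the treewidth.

A width-2 tree decomposition is:
Bags: B1 = {4, 6, 7}  B2 = {3, 4, 6}  B3 = {4, 6, 8}  B4 = {1, 4, 6}  B5 = {2, 4, 6}  B6 = {4, 5, 7}
Tree: B1–B2, B2–B3, B3–B4, B1–B5, B1–B6
Each bag holds 3 vertices, so the decomposition has width 2, which upper-bounds the treewidth. Conversely, {4, 5, 7} is a clique of size 3, and the vertices of any clique must share a bag in every tree decomposition; so some bag has ≥ 3 vertices and tw(G) ≥ 2. The upper and lower bounds meet at 2, so that is the treewidth.

2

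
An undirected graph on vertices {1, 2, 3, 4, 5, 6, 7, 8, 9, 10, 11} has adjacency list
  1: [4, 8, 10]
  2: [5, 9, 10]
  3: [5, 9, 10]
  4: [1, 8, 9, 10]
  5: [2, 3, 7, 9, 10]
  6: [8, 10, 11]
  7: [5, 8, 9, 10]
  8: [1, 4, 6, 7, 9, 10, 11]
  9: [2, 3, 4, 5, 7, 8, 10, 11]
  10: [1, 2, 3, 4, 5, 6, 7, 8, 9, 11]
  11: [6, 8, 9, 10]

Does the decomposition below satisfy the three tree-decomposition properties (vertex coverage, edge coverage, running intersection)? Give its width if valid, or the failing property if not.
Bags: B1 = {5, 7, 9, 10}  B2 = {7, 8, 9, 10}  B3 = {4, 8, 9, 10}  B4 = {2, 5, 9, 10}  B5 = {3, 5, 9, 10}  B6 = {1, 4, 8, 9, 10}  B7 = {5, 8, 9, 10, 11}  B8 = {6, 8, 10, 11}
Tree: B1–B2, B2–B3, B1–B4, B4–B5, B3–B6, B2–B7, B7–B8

No — bags containing vertex 5 are not connected in the tree.

A tree decomposition must satisfy three properties: every vertex lies in some bag; for every edge, both endpoints lie together in some bag; and for every vertex, the bags containing it form a connected subtree. Here bags containing vertex 5 are not connected in the tree, so the decomposition is invalid.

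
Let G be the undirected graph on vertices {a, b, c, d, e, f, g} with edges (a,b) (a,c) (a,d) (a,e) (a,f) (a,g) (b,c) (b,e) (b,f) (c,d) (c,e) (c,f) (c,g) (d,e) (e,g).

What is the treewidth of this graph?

3

A width-3 tree decomposition is:
Bags: B1 = {a, c, e, g}  B2 = {a, b, c, e}  B3 = {a, b, c, f}  B4 = {a, c, d, e}
Tree: B1–B2, B2–B3, B1–B4
Each bag holds 4 vertices, so the decomposition has width 3, which upper-bounds the treewidth. For the lower bound, the 4 vertices {a, c, d, e} are pairwise adjacent, and any tree decomposition puts a clique entirely inside one bag — forcing width ≥ 3. Therefore the treewidth is 3.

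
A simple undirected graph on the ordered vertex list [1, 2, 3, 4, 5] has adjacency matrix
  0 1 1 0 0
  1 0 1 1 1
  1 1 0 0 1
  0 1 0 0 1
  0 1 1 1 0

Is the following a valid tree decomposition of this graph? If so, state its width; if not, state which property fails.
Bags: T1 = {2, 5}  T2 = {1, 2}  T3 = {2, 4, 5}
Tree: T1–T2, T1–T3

No — vertex 3 appears in no bag.

A tree decomposition must satisfy three properties: every vertex lies in some bag; for every edge, both endpoints lie together in some bag; and for every vertex, the bags containing it form a connected subtree. Here vertex 3 appears in no bag, so the decomposition is invalid.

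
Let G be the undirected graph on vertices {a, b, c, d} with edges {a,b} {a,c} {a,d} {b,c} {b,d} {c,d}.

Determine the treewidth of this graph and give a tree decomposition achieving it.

With just one bag of size 4, the width is 4 − 1 = 3, so tw(G) ≤ 3. Conversely, {a, b, c, d} is a clique of size 4, and the vertices of any clique must share a bag in every tree decomposition; so some bag has ≥ 4 vertices and tw(G) ≥ 3. Therefore the treewidth is 3.

Treewidth 3.
Bags: B1 = {a, b, c, d}
Tree: (single bag)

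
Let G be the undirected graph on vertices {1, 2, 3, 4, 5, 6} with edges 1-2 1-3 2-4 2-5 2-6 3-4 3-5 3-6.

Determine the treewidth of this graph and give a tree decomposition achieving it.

Each bag holds 3 vertices, so the decomposition has width 2, which upper-bounds the treewidth. For the lower bound, G contains the cycle 3–5–2–4–3, so G is not a forest; only forests have treewidth ≤ 1, hence tw(G) ≥ 2. Hence tw(G) = 2 exactly.

Treewidth 2.
One such decomposition:
Bags: B1 = {2, 3, 5}  B2 = {2, 3, 4}  B3 = {1, 2, 3}  B4 = {2, 3, 6}
Tree: B1–B2, B2–B3, B3–B4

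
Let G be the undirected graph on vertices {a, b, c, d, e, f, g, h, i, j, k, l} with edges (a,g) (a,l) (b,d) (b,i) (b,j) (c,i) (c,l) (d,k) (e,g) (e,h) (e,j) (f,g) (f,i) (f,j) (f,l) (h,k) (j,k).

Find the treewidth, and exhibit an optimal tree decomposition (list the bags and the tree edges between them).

Each bag holds 4 vertices, so the decomposition has width 3, which upper-bounds the treewidth. For the lower bound: the 4 vertex sets {d,h,k}, {b}, {j}, {e,f,g,i} are disjoint, each induces a connected subgraph, and every pair is joined by at least one edge of G. Contracting each set to a single vertex therefore yields K_{4} as a minor, and since treewidth is minor-monotone, tw(G) ≥ tw(K_{4}) = 3. Hence tw(G) = 3 exactly.

Treewidth 3.
One optimal decomposition is:
Bags: B1 = {b, d, h, k}  B2 = {b, h, j, k}  B3 = {b, e, h, j}  B4 = {b, e, i, j}  B5 = {e, f, i, j}  B6 = {e, f, g, i}  B7 = {c, f, g, i}  B8 = {c, f, g, l}  B9 = {a, c, g, l}
Tree: B1–B2, B2–B3, B3–B4, B4–B5, B5–B6, B6–B7, B7–B8, B8–B9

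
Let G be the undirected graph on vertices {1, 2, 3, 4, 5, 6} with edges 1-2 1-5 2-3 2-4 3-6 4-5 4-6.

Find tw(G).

A width-2 tree decomposition is:
Bags: B1 = {1, 4, 5}  B2 = {1, 2, 4}  B3 = {2, 4, 6}  B4 = {2, 3, 6}
Tree: B1–B2, B2–B3, B3–B4
Each bag holds 3 vertices, so the decomposition has width 2, which upper-bounds the treewidth. For the lower bound, G contains the cycle 5–1–2–4–5, so G is not a forest; only forests have treewidth ≤ 1, hence tw(G) ≥ 2. The upper and lower bounds meet at 2, so that is the treewidth.

2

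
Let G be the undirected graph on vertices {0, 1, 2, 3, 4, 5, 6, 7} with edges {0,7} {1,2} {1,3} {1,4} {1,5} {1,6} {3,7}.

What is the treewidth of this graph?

1

A width-1 tree decomposition is:
Bags: B1 = {1, 3}  B2 = {1, 5}  B3 = {1, 4}  B4 = {1, 6}  B5 = {3, 7}  B6 = {0, 7}  B7 = {1, 2}
Tree: B1–B2, B1–B3, B2–B4, B1–B5, B5–B6, B4–B7
The largest bag has 2 vertices, giving width 1; this decomposition certifies tw(G) ≤ 1. G has an edge, so its treewidth is at least 1. Therefore the treewidth is 1.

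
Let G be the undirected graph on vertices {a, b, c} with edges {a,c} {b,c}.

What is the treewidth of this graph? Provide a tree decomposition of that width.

Each bag holds 2 vertices, so the decomposition has width 1, which upper-bounds the treewidth. G has an edge, so its treewidth is at least 1. Therefore the treewidth is 1.

Treewidth 1.
One optimal decomposition is:
Bags: B1 = {b, c}  B2 = {a, c}
Tree: B1–B2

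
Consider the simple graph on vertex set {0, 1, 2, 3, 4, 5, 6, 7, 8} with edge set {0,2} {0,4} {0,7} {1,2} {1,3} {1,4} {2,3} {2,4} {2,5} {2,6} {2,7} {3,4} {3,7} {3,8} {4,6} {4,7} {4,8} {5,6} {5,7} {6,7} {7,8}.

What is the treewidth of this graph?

A width-3 tree decomposition is:
Bags: B1 = {2, 4, 6, 7}  B2 = {2, 3, 4, 7}  B3 = {1, 2, 3, 4}  B4 = {2, 5, 6, 7}  B5 = {3, 4, 7, 8}  B6 = {0, 2, 4, 7}
Tree: B1–B2, B2–B3, B1–B4, B2–B5, B2–B6
Every bag has size at most 4, so the width is 4 − 1 = 3 and tw(G) ≤ 3. On the other hand G contains the 4-clique {3, 4, 7, 8}. A clique must lie in a single bag of any decomposition, so no decomposition can have width below 3. Therefore the treewidth is 3.

3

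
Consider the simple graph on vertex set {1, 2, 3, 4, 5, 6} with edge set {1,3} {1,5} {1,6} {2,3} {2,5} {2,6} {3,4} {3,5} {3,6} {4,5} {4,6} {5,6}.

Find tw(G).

A width-3 tree decomposition is:
Bags: B1 = {1, 3, 5, 6}  B2 = {3, 4, 5, 6}  B3 = {2, 3, 5, 6}
Tree: B1–B2, B2–B3
Every bag has size at most 4, so the width is 4 − 1 = 3 and tw(G) ≤ 3. Conversely, {1, 3, 5, 6} is a clique of size 4, and the vertices of any clique must share a bag in every tree decomposition; so some bag has ≥ 4 vertices and tw(G) ≥ 3. Hence tw(G) = 3 exactly.

3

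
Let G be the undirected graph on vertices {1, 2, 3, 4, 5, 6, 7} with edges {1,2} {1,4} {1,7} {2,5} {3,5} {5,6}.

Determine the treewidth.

A width-1 tree decomposition is:
Bags: B1 = {2, 5}  B2 = {1, 2}  B3 = {1, 4}  B4 = {1, 7}  B5 = {5, 6}  B6 = {3, 5}
Tree: B1–B2, B2–B3, B3–B4, B1–B5, B1–B6
Each bag holds 2 vertices, so the decomposition has width 1, which upper-bounds the treewidth. Any graph with an edge has treewidth ≥ 1, and G has the edge 5–2. The upper and lower bounds meet at 1, so that is the treewidth.

1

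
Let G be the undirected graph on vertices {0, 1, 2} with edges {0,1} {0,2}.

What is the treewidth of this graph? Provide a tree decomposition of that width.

Treewidth 1.
Bags: B1 = {0, 1}  B2 = {0, 2}
Tree: B1–B2

Every bag has size at most 2, so the width is 2 − 1 = 1 and tw(G) ≤ 1. Any graph with an edge has treewidth ≥ 1, and G has the edge 1–0. Therefore the treewidth is 1.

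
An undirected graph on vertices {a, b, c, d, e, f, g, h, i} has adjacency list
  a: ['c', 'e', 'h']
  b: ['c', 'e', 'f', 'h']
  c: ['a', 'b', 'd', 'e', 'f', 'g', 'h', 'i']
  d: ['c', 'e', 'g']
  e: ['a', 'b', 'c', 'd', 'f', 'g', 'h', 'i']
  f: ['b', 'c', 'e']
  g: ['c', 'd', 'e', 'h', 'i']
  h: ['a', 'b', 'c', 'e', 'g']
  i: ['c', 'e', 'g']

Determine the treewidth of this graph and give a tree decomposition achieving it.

Treewidth 3.
One such decomposition:
Bags: B1 = {c, e, g, h}  B2 = {c, e, g, i}  B3 = {b, c, e, h}  B4 = {a, c, e, h}  B5 = {b, c, e, f}  B6 = {c, d, e, g}
Tree: B1–B2, B1–B3, B3–B4, B3–B5, B1–B6

Each bag holds 4 vertices, so the decomposition has width 3, which upper-bounds the treewidth. For the lower bound, the 4 vertices {c, d, e, g} are pairwise adjacent, and any tree decomposition puts a clique entirely inside one bag — forcing width ≥ 3. The upper and lower bounds meet at 3, so that is the treewidth.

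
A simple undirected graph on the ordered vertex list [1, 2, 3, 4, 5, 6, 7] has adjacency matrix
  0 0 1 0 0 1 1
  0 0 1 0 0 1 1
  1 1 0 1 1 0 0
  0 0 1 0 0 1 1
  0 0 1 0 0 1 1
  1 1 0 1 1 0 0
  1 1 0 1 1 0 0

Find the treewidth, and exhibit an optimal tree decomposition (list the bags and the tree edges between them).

Every bag has size at most 4, so the width is 4 − 1 = 3 and tw(G) ≤ 3. For the lower bound: the 4 vertex sets {4,7}, {5,6}, {3}, {1} are disjoint, each induces a connected subgraph, and every pair is joined by at least one edge of G. Contracting each set to a single vertex therefore yields K_{4} as a minor, and since treewidth is minor-monotone, tw(G) ≥ tw(K_{4}) = 3. Therefore the treewidth is 3.

Treewidth 3.
One optimal decomposition is:
Bags: B1 = {3, 4, 6, 7}  B2 = {3, 5, 6, 7}  B3 = {1, 3, 6, 7}  B4 = {2, 3, 6, 7}
Tree: B1–B2, B2–B3, B3–B4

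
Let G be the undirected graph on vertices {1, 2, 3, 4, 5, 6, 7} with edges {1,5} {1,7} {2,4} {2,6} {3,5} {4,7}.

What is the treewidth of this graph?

A width-1 tree decomposition is:
Bags: B1 = {3, 5}  B2 = {1, 5}  B3 = {1, 7}  B4 = {4, 7}  B5 = {2, 4}  B6 = {2, 6}
Tree: B1–B2, B2–B3, B3–B4, B4–B5, B5–B6
The largest bag has 2 vertices, giving width 1; this decomposition certifies tw(G) ≤ 1. Since G has at least one edge (e.g. 3–5), it is not an edgeless graph, so tw(G) ≥ 1. The upper and lower bounds meet at 1, so that is the treewidth.

1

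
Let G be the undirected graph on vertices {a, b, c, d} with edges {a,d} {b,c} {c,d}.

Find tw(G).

1

A width-1 tree decomposition is:
Bags: B1 = {a, d}  B2 = {c, d}  B3 = {b, c}
Tree: B1–B2, B2–B3
Each bag holds 2 vertices, so the decomposition has width 1, which upper-bounds the treewidth. G has an edge, so its treewidth is at least 1. Therefore the treewidth is 1.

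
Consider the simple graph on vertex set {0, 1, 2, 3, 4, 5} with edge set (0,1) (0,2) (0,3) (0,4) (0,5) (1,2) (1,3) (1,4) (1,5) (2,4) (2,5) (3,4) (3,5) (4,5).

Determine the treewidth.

A width-4 tree decomposition is:
Bags: B1 = {0, 1, 3, 4, 5}  B2 = {0, 1, 2, 4, 5}
Tree: B1–B2
The largest bag has 5 vertices, giving width 4; this decomposition certifies tw(G) ≤ 4. Conversely, {0, 1, 2, 4, 5} is a clique of size 5, and the vertices of any clique must share a bag in every tree decomposition; so some bag has ≥ 5 vertices and tw(G) ≥ 4. Therefore the treewidth is 4.

4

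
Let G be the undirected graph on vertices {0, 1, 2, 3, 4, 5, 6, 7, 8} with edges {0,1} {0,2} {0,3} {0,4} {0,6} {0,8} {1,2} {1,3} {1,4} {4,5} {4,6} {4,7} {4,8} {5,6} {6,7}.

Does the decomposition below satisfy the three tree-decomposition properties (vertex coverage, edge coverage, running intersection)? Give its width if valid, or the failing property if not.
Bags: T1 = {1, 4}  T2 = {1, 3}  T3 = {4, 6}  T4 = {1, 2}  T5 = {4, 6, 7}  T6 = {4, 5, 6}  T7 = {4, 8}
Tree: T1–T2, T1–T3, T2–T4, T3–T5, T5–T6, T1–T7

A tree decomposition must satisfy three properties: every vertex lies in some bag; for every edge, both endpoints lie together in some bag; and for every vertex, the bags containing it form a connected subtree. Here vertex 0 appears in no bag, so the decomposition is invalid.

No — vertex 0 appears in no bag.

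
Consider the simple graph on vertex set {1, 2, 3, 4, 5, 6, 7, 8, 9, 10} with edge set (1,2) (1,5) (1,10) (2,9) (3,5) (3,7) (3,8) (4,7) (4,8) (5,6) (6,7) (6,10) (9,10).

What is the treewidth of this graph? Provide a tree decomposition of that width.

The largest bag has 3 vertices, giving width 2; this decomposition certifies tw(G) ≤ 2. The edges 2–9–10–1–2 form a cycle, so G is not a tree and its treewidth is at least 2. Combining the bounds, tw(G) = 2.

Treewidth 2.
Bags: B1 = {1, 2, 9}  B2 = {1, 9, 10}  B3 = {1, 5, 10}  B4 = {5, 6, 10}  B5 = {3, 5, 6}  B6 = {3, 6, 7}  B7 = {3, 7, 8}  B8 = {4, 7, 8}
Tree: B1–B2, B2–B3, B3–B4, B4–B5, B5–B6, B6–B7, B7–B8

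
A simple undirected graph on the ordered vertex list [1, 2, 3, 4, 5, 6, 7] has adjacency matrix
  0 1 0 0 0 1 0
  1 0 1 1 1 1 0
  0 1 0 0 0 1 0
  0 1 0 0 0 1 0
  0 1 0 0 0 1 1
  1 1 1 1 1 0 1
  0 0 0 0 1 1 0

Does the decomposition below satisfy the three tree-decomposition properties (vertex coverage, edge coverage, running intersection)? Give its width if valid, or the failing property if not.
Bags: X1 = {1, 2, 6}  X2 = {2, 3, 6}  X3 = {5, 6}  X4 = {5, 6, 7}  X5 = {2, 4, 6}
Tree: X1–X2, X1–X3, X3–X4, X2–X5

A tree decomposition must satisfy three properties: every vertex lies in some bag; for every edge, both endpoints lie together in some bag; and for every vertex, the bags containing it form a connected subtree. Here edge (2,5) lies in no bag, so the decomposition is invalid.

No — edge (2,5) lies in no bag.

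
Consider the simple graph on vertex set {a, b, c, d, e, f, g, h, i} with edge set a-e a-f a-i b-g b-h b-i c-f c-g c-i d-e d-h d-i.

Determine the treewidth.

3

A width-3 tree decomposition is:
Bags: B1 = {a, d, e, f}  B2 = {a, d, f, i}  B3 = {c, d, f, i}  B4 = {c, d, h, i}  B5 = {b, c, h, i}  B6 = {b, c, g, h}
Tree: B1–B2, B2–B3, B3–B4, B4–B5, B5–B6
Every bag has size at most 4, so the width is 4 − 1 = 3 and tw(G) ≤ 3. For the lower bound: the 4 vertex sets {a,e,f}, {d}, {i}, {b,c,g,h} are disjoint, each induces a connected subgraph, and every pair is joined by at least one edge of G. Contracting each set to a single vertex therefore yields K_{4} as a minor, and since treewidth is minor-monotone, tw(G) ≥ tw(K_{4}) = 3. The upper and lower bounds meet at 3, so that is the treewidth.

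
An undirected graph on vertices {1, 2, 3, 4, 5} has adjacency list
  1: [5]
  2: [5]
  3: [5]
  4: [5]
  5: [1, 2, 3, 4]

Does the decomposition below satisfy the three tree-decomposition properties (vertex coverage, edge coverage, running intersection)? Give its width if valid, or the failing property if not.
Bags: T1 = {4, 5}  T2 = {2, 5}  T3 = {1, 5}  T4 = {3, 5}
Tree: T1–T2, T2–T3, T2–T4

Checking the three conditions: (i) the bags cover all of {1, 2, 3, 4, 5}; (ii) for each edge, some bag contains both endpoints; (iii) the bags containing any fixed vertex form a subtree. All hold, so the decomposition is valid with width 2 − 1 = 1.

Yes; width 1.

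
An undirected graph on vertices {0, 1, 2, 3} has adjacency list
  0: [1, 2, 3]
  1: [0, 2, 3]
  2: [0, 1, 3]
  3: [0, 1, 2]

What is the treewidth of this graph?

3

A width-3 tree decomposition is:
Bags: B1 = {0, 1, 2, 3}
Tree: (single bag)
A single bag containing all 4 vertices is trivially a valid decomposition of width 3. On the other hand G contains the 4-clique {0, 1, 2, 3}. A clique must lie in a single bag of any decomposition, so no decomposition can have width below 3. Combining the bounds, tw(G) = 3.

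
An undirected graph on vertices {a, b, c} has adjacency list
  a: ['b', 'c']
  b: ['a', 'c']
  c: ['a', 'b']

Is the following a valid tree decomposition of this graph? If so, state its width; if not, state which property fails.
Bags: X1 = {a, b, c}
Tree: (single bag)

Checking the three conditions: (i) the bags cover all of {a, b, c}; (ii) for each edge, some bag contains both endpoints; (iii) the bags containing any fixed vertex form a subtree. All hold, so the decomposition is valid with width 3 − 1 = 2.

Yes; width 2.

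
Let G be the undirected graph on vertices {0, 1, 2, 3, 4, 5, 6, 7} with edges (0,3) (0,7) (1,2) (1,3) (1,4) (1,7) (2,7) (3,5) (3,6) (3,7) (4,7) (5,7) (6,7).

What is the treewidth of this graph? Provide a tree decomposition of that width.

Treewidth 2.
One such decomposition:
Bags: B1 = {3, 6, 7}  B2 = {3, 5, 7}  B3 = {1, 3, 7}  B4 = {0, 3, 7}  B5 = {1, 2, 7}  B6 = {1, 4, 7}
Tree: B1–B2, B2–B3, B1–B4, B3–B5, B3–B6

The largest bag has 3 vertices, giving width 2; this decomposition certifies tw(G) ≤ 2. For the lower bound, the 3 vertices {1, 2, 7} are pairwise adjacent, and any tree decomposition puts a clique entirely inside one bag — forcing width ≥ 2. Hence tw(G) = 2 exactly.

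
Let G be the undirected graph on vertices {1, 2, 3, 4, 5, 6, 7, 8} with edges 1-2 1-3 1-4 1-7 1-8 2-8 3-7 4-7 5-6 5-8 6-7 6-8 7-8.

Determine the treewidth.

2

A width-2 tree decomposition is:
Bags: B1 = {1, 7, 8}  B2 = {1, 4, 7}  B3 = {1, 3, 7}  B4 = {6, 7, 8}  B5 = {5, 6, 8}  B6 = {1, 2, 8}
Tree: B1–B2, B1–B3, B1–B4, B4–B5, B1–B6
Each bag holds 3 vertices, so the decomposition has width 2, which upper-bounds the treewidth. On the other hand G contains the 3-clique {1, 2, 8}. A clique must lie in a single bag of any decomposition, so no decomposition can have width below 2. The upper and lower bounds meet at 2, so that is the treewidth.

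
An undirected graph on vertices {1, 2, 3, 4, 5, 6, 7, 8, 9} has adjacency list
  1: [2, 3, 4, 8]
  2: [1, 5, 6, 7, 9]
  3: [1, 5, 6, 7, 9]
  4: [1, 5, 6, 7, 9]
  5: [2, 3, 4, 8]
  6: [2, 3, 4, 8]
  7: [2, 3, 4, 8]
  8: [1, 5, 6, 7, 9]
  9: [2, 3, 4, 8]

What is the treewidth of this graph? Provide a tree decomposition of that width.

Each bag holds 5 vertices, so the decomposition has width 4, which upper-bounds the treewidth. For the lower bound: the 5 vertex sets {5,8}, {3,9}, {4,7}, {2}, {6} are disjoint, each induces a connected subgraph, and every pair is joined by at least one edge of G. Contracting each set to a single vertex therefore yields K_{5} as a minor, and since treewidth is minor-monotone, tw(G) ≥ tw(K_{5}) = 4. Hence tw(G) = 4 exactly.

Treewidth 4.
One optimal decomposition is:
Bags: B1 = {2, 3, 4, 5, 8}  B2 = {2, 3, 4, 8, 9}  B3 = {2, 3, 4, 7, 8}  B4 = {2, 3, 4, 6, 8}  B5 = {1, 2, 3, 4, 8}
Tree: B1–B2, B2–B3, B3–B4, B4–B5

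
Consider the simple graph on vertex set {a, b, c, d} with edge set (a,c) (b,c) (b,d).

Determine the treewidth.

A width-1 tree decomposition is:
Bags: B1 = {b, c}  B2 = {b, d}  B3 = {a, c}
Tree: B1–B2, B1–B3
Each bag holds 2 vertices, so the decomposition has width 1, which upper-bounds the treewidth. Since G has at least one edge (e.g. b–c), it is not an edgeless graph, so tw(G) ≥ 1. Combining the bounds, tw(G) = 1.

1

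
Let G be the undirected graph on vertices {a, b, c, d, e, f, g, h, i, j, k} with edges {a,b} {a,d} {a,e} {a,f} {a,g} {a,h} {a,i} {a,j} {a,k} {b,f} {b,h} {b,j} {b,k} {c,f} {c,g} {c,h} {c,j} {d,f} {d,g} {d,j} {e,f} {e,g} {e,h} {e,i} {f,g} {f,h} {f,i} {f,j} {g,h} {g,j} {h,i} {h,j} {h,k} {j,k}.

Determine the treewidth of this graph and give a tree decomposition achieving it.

Every bag has size at most 5, so the width is 5 − 1 = 4 and tw(G) ≤ 4. Conversely, {a, d, f, g, j} is a clique of size 5, and the vertices of any clique must share a bag in every tree decomposition; so some bag has ≥ 5 vertices and tw(G) ≥ 4. Therefore the treewidth is 4.

Treewidth 4.
One optimal decomposition is:
Bags: B1 = {a, f, g, h, j}  B2 = {a, e, f, g, h}  B3 = {a, d, f, g, j}  B4 = {c, f, g, h, j}  B5 = {a, e, f, h, i}  B6 = {a, b, f, h, j}  B7 = {a, b, h, j, k}
Tree: B1–B2, B1–B3, B1–B4, B2–B5, B1–B6, B6–B7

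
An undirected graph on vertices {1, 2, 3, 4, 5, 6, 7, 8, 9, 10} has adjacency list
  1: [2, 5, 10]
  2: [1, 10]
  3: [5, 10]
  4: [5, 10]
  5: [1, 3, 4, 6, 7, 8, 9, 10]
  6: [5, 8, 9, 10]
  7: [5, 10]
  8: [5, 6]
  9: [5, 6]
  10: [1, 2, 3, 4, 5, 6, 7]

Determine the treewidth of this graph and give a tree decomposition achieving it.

Each bag holds 3 vertices, so the decomposition has width 2, which upper-bounds the treewidth. On the other hand G contains the 3-clique {1, 2, 10}. A clique must lie in a single bag of any decomposition, so no decomposition can have width below 2. Hence tw(G) = 2 exactly.

Treewidth 2.
One optimal decomposition is:
Bags: B1 = {5, 6, 8}  B2 = {5, 6, 10}  B3 = {5, 6, 9}  B4 = {5, 7, 10}  B5 = {1, 5, 10}  B6 = {4, 5, 10}  B7 = {3, 5, 10}  B8 = {1, 2, 10}
Tree: B1–B2, B1–B3, B2–B4, B2–B5, B2–B6, B4–B7, B5–B8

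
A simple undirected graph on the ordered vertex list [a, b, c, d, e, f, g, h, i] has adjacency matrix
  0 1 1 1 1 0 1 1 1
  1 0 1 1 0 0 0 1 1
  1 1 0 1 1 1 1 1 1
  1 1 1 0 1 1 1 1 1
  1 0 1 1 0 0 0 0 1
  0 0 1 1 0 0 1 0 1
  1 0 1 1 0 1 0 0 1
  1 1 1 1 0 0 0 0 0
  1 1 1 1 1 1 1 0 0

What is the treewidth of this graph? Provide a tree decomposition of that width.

Treewidth 4.
Bags: B1 = {a, c, d, g, i}  B2 = {c, d, f, g, i}  B3 = {a, c, d, e, i}  B4 = {a, b, c, d, i}  B5 = {a, b, c, d, h}
Tree: B1–B2, B1–B3, B1–B4, B4–B5

Each bag holds 5 vertices, so the decomposition has width 4, which upper-bounds the treewidth. On the other hand G contains the 5-clique {a, b, c, d, h}. A clique must lie in a single bag of any decomposition, so no decomposition can have width below 4. The upper and lower bounds meet at 4, so that is the treewidth.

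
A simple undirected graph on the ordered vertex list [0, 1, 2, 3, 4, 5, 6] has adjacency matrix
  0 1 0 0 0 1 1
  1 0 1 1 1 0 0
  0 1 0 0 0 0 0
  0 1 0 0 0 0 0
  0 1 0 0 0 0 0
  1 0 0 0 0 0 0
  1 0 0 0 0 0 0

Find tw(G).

A width-1 tree decomposition is:
Bags: B1 = {1, 3}  B2 = {0, 1}  B3 = {1, 4}  B4 = {0, 5}  B5 = {0, 6}  B6 = {1, 2}
Tree: B1–B2, B2–B3, B2–B4, B4–B5, B1–B6
Every bag has size at most 2, so the width is 2 − 1 = 1 and tw(G) ≤ 1. Any graph with an edge has treewidth ≥ 1, and G has the edge 1–3. Hence tw(G) = 1 exactly.

1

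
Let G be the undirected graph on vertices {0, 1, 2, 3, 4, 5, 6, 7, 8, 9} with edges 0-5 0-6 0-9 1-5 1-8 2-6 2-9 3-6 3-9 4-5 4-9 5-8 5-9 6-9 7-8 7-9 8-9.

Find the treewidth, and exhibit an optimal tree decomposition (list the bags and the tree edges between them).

Every bag has size at most 3, so the width is 3 − 1 = 2 and tw(G) ≤ 2. For the lower bound, the 3 vertices {1, 5, 8} are pairwise adjacent, and any tree decomposition puts a clique entirely inside one bag — forcing width ≥ 2. Hence tw(G) = 2 exactly.

Treewidth 2.
One optimal decomposition is:
Bags: B1 = {0, 6, 9}  B2 = {0, 5, 9}  B3 = {2, 6, 9}  B4 = {5, 8, 9}  B5 = {1, 5, 8}  B6 = {4, 5, 9}  B7 = {3, 6, 9}  B8 = {7, 8, 9}
Tree: B1–B2, B1–B3, B2–B4, B4–B5, B2–B6, B3–B7, B4–B8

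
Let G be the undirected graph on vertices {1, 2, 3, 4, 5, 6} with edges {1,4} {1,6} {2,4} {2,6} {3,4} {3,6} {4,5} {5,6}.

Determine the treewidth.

2

A width-2 tree decomposition is:
Bags: B1 = {4, 5, 6}  B2 = {2, 4, 6}  B3 = {3, 4, 6}  B4 = {1, 4, 6}
Tree: B1–B2, B2–B3, B3–B4
The largest bag has 3 vertices, giving width 2; this decomposition certifies tw(G) ≤ 2. For the lower bound, G contains the cycle 4–5–6–2–4, so G is not a forest; only forests have treewidth ≤ 1, hence tw(G) ≥ 2. Combining the bounds, tw(G) = 2.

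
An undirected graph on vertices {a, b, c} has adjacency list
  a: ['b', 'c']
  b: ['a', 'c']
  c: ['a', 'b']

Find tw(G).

2

A width-2 tree decomposition is:
Bags: B1 = {a, b, c}
Tree: (single bag)
With just one bag of size 3, the width is 3 − 1 = 2, so tw(G) ≤ 2. On the other hand G contains the 3-clique {a, b, c}. A clique must lie in a single bag of any decomposition, so no decomposition can have width below 2. Hence tw(G) = 2 exactly.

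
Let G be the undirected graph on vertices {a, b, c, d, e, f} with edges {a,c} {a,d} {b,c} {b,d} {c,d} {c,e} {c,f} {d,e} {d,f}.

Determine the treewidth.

2

A width-2 tree decomposition is:
Bags: B1 = {b, c, d}  B2 = {c, d, f}  B3 = {a, c, d}  B4 = {c, d, e}
Tree: B1–B2, B2–B3, B1–B4
Every bag has size at most 3, so the width is 3 − 1 = 2 and tw(G) ≤ 2. For the lower bound, the 3 vertices {c, d, e} are pairwise adjacent, and any tree decomposition puts a clique entirely inside one bag — forcing width ≥ 2. Combining the bounds, tw(G) = 2.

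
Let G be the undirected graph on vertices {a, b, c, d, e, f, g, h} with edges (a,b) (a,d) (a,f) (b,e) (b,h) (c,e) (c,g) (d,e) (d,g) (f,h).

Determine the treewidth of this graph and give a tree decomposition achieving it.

Every bag has size at most 3, so the width is 3 − 1 = 2 and tw(G) ≤ 2. For the lower bound, G contains the cycle h–f–a–b–h, so G is not a forest; only forests have treewidth ≤ 1, hence tw(G) ≥ 2. Hence tw(G) = 2 exactly.

Treewidth 2.
One such decomposition:
Bags: B1 = {b, f, h}  B2 = {a, b, f}  B3 = {a, b, e}  B4 = {a, d, e}  B5 = {c, d, e}  B6 = {c, d, g}
Tree: B1–B2, B2–B3, B3–B4, B4–B5, B5–B6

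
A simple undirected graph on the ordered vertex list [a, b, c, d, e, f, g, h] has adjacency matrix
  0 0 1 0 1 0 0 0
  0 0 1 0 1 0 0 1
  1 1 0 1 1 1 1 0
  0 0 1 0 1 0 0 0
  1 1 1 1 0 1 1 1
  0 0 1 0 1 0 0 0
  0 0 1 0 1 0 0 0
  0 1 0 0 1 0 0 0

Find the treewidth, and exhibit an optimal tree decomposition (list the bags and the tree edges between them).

Every bag has size at most 3, so the width is 3 − 1 = 2 and tw(G) ≤ 2. For the lower bound, the 3 vertices {b, e, h} are pairwise adjacent, and any tree decomposition puts a clique entirely inside one bag — forcing width ≥ 2. Combining the bounds, tw(G) = 2.

Treewidth 2.
One such decomposition:
Bags: B1 = {a, c, e}  B2 = {c, e, g}  B3 = {b, c, e}  B4 = {b, e, h}  B5 = {c, e, f}  B6 = {c, d, e}
Tree: B1–B2, B1–B3, B3–B4, B2–B5, B3–B6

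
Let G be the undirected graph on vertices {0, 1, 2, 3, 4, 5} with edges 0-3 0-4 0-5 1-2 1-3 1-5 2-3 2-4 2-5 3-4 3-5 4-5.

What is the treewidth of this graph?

3

A width-3 tree decomposition is:
Bags: B1 = {2, 3, 4, 5}  B2 = {1, 2, 3, 5}  B3 = {0, 3, 4, 5}
Tree: B1–B2, B1–B3
Every bag has size at most 4, so the width is 4 − 1 = 3 and tw(G) ≤ 3. Conversely, {0, 3, 4, 5} is a clique of size 4, and the vertices of any clique must share a bag in every tree decomposition; so some bag has ≥ 4 vertices and tw(G) ≥ 3. The upper and lower bounds meet at 3, so that is the treewidth.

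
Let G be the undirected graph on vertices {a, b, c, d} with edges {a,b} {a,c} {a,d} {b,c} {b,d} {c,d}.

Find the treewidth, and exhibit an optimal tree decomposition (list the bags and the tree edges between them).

Treewidth 3.
One such decomposition:
Bags: B1 = {a, b, c, d}
Tree: (single bag)

With just one bag of size 4, the width is 4 − 1 = 3, so tw(G) ≤ 3. On the other hand G contains the 4-clique {a, b, c, d}. A clique must lie in a single bag of any decomposition, so no decomposition can have width below 3. Combining the bounds, tw(G) = 3.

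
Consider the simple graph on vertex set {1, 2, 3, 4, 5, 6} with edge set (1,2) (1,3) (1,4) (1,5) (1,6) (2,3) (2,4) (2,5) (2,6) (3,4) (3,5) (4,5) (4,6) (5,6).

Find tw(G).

A width-4 tree decomposition is:
Bags: B1 = {1, 2, 3, 4, 5}  B2 = {1, 2, 4, 5, 6}
Tree: B1–B2
The largest bag has 5 vertices, giving width 4; this decomposition certifies tw(G) ≤ 4. Conversely, {1, 2, 3, 4, 5} is a clique of size 5, and the vertices of any clique must share a bag in every tree decomposition; so some bag has ≥ 5 vertices and tw(G) ≥ 4. Therefore the treewidth is 4.

4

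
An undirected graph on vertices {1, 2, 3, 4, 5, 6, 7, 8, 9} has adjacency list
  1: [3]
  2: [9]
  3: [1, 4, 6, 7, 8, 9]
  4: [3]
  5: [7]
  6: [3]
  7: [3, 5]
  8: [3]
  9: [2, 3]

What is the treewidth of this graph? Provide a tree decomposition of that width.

Each bag holds 2 vertices, so the decomposition has width 1, which upper-bounds the treewidth. G has an edge, so its treewidth is at least 1. Hence tw(G) = 1 exactly.

Treewidth 1.
Bags: B1 = {3, 9}  B2 = {2, 9}  B3 = {3, 7}  B4 = {3, 6}  B5 = {3, 8}  B6 = {1, 3}  B7 = {3, 4}  B8 = {5, 7}
Tree: B1–B2, B1–B3, B3–B4, B4–B5, B4–B6, B6–B7, B3–B8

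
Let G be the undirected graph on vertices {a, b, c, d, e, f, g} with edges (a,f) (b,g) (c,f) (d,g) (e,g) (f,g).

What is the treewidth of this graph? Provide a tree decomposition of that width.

Treewidth 1.
One such decomposition:
Bags: B1 = {f, g}  B2 = {d, g}  B3 = {c, f}  B4 = {b, g}  B5 = {e, g}  B6 = {a, f}
Tree: B1–B2, B1–B3, B1–B4, B2–B5, B1–B6

Each bag holds 2 vertices, so the decomposition has width 1, which upper-bounds the treewidth. Since G has at least one edge (e.g. g–f), it is not an edgeless graph, so tw(G) ≥ 1. The upper and lower bounds meet at 1, so that is the treewidth.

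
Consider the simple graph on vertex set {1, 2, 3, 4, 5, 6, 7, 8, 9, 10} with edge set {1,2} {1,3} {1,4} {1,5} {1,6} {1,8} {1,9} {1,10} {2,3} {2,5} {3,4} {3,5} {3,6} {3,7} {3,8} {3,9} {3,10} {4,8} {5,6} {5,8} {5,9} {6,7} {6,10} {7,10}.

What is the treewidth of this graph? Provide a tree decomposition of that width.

Treewidth 3.
Bags: B1 = {1, 2, 3, 5}  B2 = {1, 3, 5, 6}  B3 = {1, 3, 5, 8}  B4 = {1, 3, 6, 10}  B5 = {3, 6, 7, 10}  B6 = {1, 3, 4, 8}  B7 = {1, 3, 5, 9}
Tree: B1–B2, B1–B3, B2–B4, B4–B5, B3–B6, B3–B7

The largest bag has 4 vertices, giving width 3; this decomposition certifies tw(G) ≤ 3. For the lower bound, the 4 vertices {1, 3, 6, 10} are pairwise adjacent, and any tree decomposition puts a clique entirely inside one bag — forcing width ≥ 3. Hence tw(G) = 3 exactly.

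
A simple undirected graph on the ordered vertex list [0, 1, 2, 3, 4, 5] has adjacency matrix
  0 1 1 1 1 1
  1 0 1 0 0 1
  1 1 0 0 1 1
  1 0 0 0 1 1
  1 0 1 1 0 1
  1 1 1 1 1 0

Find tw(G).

A width-3 tree decomposition is:
Bags: B1 = {0, 2, 4, 5}  B2 = {0, 1, 2, 5}  B3 = {0, 3, 4, 5}
Tree: B1–B2, B1–B3
The largest bag has 4 vertices, giving width 3; this decomposition certifies tw(G) ≤ 3. Conversely, {0, 1, 2, 5} is a clique of size 4, and the vertices of any clique must share a bag in every tree decomposition; so some bag has ≥ 4 vertices and tw(G) ≥ 3. Combining the bounds, tw(G) = 3.

3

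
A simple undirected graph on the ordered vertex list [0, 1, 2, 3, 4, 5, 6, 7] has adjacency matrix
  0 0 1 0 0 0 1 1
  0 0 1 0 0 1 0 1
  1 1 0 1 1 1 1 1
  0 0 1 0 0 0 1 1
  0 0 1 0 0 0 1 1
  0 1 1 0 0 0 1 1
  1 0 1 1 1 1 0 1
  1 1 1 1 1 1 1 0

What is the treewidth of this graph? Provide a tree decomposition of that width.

Each bag holds 4 vertices, so the decomposition has width 3, which upper-bounds the treewidth. For the lower bound, the 4 vertices {1, 2, 5, 7} are pairwise adjacent, and any tree decomposition puts a clique entirely inside one bag — forcing width ≥ 3. The upper and lower bounds meet at 3, so that is the treewidth.

Treewidth 3.
One optimal decomposition is:
Bags: B1 = {0, 2, 6, 7}  B2 = {2, 5, 6, 7}  B3 = {2, 4, 6, 7}  B4 = {1, 2, 5, 7}  B5 = {2, 3, 6, 7}
Tree: B1–B2, B1–B3, B2–B4, B3–B5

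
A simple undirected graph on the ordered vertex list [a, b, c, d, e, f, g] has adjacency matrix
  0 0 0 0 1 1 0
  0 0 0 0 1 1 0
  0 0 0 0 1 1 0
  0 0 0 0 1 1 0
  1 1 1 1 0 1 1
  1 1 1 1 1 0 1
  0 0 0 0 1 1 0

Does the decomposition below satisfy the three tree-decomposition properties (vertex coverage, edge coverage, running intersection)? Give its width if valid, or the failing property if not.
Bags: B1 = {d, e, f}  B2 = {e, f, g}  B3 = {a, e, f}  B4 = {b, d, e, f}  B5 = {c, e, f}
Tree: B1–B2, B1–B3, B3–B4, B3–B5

No — bags containing vertex d are not connected in the tree.

A tree decomposition must satisfy three properties: every vertex lies in some bag; for every edge, both endpoints lie together in some bag; and for every vertex, the bags containing it form a connected subtree. Here bags containing vertex d are not connected in the tree, so the decomposition is invalid.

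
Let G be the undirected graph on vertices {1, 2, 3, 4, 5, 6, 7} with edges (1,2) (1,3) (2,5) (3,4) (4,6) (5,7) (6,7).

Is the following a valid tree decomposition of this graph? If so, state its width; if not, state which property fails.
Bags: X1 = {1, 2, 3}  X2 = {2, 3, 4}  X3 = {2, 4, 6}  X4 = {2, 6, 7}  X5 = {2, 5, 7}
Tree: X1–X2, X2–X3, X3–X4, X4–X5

Yes; width 2.

Vertex coverage: the bags together contain {1, 2, 3, 4, 5, 6, 7}, the full vertex set. Edge coverage: each edge of G has both endpoints in at least one bag. Running intersection: for every vertex, the bags containing it form a connected subtree. All three properties hold, so this is a valid tree decomposition of width max|bag| − 1 = 2, and hence tw(G) ≤ 2.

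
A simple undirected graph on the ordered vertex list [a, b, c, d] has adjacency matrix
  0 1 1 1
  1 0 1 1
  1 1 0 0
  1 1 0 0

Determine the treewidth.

A width-2 tree decomposition is:
Bags: B1 = {a, b, d}  B2 = {a, b, c}
Tree: B1–B2
The largest bag has 3 vertices, giving width 2; this decomposition certifies tw(G) ≤ 2. Conversely, {a, b, d} is a clique of size 3, and the vertices of any clique must share a bag in every tree decomposition; so some bag has ≥ 3 vertices and tw(G) ≥ 2. Hence tw(G) = 2 exactly.

2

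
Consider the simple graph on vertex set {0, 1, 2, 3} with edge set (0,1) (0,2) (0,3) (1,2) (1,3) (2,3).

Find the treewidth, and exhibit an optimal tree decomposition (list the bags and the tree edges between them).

Treewidth 3.
One optimal decomposition is:
Bags: B1 = {0, 1, 2, 3}
Tree: (single bag)

A single bag containing all 4 vertices is trivially a valid decomposition of width 3. For the lower bound, the 4 vertices {0, 1, 2, 3} are pairwise adjacent, and any tree decomposition puts a clique entirely inside one bag — forcing width ≥ 3. Combining the bounds, tw(G) = 3.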